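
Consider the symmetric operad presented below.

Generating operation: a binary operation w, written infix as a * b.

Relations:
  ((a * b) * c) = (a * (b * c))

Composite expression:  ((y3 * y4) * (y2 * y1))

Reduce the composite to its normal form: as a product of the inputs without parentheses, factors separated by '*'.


y3 * y4 * y2 * y1

Every regrouping of w is equal, so read the y-inputs in written order.
(y3 * y4) reduces to y3 * y4
(y2 * y1) reduces to y2 * y1
((y3 * y4) * (y2 * y1)) reduces to y3 * y4 * y2 * y1


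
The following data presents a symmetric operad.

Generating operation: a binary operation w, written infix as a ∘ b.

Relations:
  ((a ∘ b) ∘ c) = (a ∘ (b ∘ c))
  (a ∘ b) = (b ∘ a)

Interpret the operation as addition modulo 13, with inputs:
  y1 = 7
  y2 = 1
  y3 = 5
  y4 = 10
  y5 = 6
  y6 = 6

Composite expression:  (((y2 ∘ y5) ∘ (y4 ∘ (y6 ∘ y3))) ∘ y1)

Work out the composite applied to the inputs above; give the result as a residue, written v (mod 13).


9 (mod 13)

(y2 ∘ y5) = 7
(y6 ∘ y3) = 11
(y4 ∘ (y6 ∘ y3)) = 8
((y2 ∘ y5) ∘ (y4 ∘ (y6 ∘ y3))) = 2
(((y2 ∘ y5) ∘ (y4 ∘ (y6 ∘ y3))) ∘ y1) = 9


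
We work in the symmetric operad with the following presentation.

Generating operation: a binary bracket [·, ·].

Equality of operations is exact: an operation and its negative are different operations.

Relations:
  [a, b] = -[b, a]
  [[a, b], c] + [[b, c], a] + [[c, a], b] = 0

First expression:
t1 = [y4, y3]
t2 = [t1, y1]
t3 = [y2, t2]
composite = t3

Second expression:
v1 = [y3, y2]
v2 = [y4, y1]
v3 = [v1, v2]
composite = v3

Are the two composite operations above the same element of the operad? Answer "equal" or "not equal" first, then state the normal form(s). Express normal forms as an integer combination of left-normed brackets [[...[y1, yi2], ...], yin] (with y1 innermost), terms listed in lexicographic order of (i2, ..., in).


not equal; the first gives -[[[y1, y3], y4], y2] + [[[y1, y4], y3], y2] and the second -[[[y1, y4], y2], y3] + [[[y1, y4], y3], y2]

In normal form, the first expression is -[[[y1, y3], y4], y2] + [[[y1, y4], y3], y2]
In normal form, the second expression is -[[[y1, y4], y2], y3] + [[[y1, y4], y3], y2]
Distinct normal forms: not equal.


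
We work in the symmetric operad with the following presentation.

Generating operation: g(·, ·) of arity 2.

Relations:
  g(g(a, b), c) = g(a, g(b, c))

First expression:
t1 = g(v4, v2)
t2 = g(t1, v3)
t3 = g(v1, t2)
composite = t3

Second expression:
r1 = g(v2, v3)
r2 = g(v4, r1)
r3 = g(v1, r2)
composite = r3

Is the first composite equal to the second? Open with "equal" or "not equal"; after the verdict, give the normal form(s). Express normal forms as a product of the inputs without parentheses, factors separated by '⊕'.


In normal form, the first expression is v1 ⊕ v4 ⊕ v2 ⊕ v3
In normal form, the second expression is v1 ⊕ v4 ⊕ v2 ⊕ v3
One common form — equal.

equal — both sides give v1 ⊕ v4 ⊕ v2 ⊕ v3


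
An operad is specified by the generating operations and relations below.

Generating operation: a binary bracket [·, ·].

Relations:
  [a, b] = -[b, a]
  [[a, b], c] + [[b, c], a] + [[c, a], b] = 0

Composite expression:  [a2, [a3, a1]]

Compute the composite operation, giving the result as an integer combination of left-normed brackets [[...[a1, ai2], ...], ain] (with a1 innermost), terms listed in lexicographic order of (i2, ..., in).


[[a1, a3], a2]

Antisymmetry and Jacobi reduce to a1-anchored left-normed brackets.
Composite bracket: [a2, [a3, a1]]
Expanding via [a, b] = ab - ba: 4 signed words (2^2 = 4).
Only words starting with a1 matter:
  a1a3a2 (sign +1) contributes +[[a1, a3], a2]


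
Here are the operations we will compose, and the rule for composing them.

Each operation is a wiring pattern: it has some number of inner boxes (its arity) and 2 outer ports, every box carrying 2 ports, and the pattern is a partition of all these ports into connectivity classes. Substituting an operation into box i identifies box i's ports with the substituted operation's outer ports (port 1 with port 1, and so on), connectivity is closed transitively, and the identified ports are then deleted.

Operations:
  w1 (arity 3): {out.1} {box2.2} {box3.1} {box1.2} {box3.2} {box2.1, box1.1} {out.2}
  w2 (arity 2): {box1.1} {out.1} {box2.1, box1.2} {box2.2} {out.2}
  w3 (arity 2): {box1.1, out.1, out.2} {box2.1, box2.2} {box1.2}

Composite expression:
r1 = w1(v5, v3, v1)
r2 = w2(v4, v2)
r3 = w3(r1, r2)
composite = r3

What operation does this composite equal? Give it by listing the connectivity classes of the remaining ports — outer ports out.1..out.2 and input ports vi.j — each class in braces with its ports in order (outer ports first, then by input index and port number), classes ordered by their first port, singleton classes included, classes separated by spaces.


Connectivity passes through glued w3-boundaries; trace each wire chain.
composing w1 on (v5, v3, v1), with out.j its own outer ports: {out.1} {out.2} {v1.1} {v1.2} {v3.1, v5.1} {v3.2} {v5.2}
composing w2 on (v4, v2), with out.j its own outer ports: {out.1} {out.2} {v2.1, v4.2} {v2.2} {v4.1}
composing w3 on (v5, v3, v1, v4, v2), with out.j its own outer ports: {out.1, out.2} {v1.1} {v1.2} {v2.1, v4.2} {v2.2} {v3.1, v5.1} {v3.2} {v4.1} {v5.2}

{out.1, out.2} {v1.1} {v1.2} {v2.1, v4.2} {v2.2} {v3.1, v5.1} {v3.2} {v4.1} {v5.2}


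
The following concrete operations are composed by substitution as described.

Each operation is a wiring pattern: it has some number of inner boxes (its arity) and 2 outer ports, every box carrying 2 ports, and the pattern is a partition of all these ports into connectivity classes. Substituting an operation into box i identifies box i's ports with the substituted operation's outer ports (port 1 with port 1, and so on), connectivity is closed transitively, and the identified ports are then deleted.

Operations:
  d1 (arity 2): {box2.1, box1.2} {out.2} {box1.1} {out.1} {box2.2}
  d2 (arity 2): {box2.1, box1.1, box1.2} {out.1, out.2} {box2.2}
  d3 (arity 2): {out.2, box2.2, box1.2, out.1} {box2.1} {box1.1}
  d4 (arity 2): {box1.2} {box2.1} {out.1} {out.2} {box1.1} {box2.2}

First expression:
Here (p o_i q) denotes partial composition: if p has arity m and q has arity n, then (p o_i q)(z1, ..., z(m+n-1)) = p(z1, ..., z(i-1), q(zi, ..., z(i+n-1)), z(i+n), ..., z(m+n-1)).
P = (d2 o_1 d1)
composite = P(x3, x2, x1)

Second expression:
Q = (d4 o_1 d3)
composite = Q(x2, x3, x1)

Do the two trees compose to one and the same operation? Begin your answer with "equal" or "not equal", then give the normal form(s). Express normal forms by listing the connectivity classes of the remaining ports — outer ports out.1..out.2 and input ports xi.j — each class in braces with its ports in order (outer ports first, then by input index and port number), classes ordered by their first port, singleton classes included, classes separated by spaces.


not equal: they reduce to {out.1, out.2} {x1.1} {x1.2} {x2.1, x3.2} {x2.2} {x3.1} and {out.1} {out.2} {x1.1} {x1.2} {x2.1} {x2.2, x3.2} {x3.1}

Reducing the first expression gives {out.1, out.2} {x1.1} {x1.2} {x2.1, x3.2} {x2.2} {x3.1}
Reducing the second expression gives {out.1} {out.2} {x1.1} {x1.2} {x2.1} {x2.2, x3.2} {x3.1}
The normal forms differ: not equal.


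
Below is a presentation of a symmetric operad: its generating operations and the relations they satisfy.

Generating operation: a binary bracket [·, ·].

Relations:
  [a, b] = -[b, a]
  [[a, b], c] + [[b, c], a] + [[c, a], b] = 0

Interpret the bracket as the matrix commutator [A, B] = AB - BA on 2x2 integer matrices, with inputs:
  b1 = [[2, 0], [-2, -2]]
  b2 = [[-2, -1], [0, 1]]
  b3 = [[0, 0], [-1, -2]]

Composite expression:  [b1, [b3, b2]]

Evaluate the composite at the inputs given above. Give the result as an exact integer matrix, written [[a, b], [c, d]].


[[-4, -8], [-8, 4]]

[b3, b2] = [[-1, -2], [3, 1]]
[b1, [b3, b2]] = [[-4, -8], [-8, 4]]


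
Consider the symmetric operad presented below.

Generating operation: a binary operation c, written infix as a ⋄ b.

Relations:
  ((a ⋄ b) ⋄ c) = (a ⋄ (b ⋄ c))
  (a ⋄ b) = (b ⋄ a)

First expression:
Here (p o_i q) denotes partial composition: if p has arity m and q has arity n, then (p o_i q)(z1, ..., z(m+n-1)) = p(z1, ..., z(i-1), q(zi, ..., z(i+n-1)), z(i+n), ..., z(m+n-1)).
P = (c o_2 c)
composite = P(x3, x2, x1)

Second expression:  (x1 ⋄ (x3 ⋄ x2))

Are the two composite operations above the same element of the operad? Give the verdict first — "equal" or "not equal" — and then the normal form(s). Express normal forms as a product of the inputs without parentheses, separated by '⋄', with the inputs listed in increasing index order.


equal; both compose to x1 ⋄ x2 ⋄ x3

Normal form of the first expression: x1 ⋄ x2 ⋄ x3
Normal form of the second expression: x1 ⋄ x2 ⋄ x3
Identical normal forms: equal.


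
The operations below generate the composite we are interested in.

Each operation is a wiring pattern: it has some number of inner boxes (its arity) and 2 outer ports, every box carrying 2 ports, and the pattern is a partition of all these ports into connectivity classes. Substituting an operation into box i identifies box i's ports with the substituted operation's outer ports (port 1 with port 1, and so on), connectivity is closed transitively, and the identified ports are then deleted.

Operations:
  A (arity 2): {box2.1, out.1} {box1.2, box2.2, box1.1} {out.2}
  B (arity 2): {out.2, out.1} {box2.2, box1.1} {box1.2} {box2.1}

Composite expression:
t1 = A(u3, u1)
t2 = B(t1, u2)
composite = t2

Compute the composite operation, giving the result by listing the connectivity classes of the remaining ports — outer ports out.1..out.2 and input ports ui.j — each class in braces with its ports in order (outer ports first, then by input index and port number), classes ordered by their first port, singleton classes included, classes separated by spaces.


{out.1, out.2} {u1.1, u2.2} {u1.2, u3.1, u3.2} {u2.1}


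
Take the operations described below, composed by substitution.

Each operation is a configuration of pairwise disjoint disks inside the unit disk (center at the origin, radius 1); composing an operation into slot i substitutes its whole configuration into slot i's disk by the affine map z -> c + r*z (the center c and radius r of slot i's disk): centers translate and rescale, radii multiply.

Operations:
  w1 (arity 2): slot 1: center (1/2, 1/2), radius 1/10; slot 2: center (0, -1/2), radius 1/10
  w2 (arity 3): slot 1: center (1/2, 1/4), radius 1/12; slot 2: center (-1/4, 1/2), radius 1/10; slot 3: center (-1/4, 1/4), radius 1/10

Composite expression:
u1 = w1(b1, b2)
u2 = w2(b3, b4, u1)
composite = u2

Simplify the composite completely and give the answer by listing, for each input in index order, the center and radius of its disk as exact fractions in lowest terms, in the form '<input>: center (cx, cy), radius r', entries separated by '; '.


b1: center (-1/5, 3/10), radius 1/100; b2: center (-1/4, 1/5), radius 1/100; b3: center (1/2, 1/4), radius 1/12; b4: center (-1/4, 1/2), radius 1/10

Each b-disk chains the slot maps above it in w2; radii multiply.
input b3: applying the 1 nested substitution gives center (1/2, 1/4), radius 1/12
input b4: applying the 1 nested substitution gives center (-1/4, 1/2), radius 1/10
input b1: applying the 2 nested substitutions gives center (-1/5, 3/10), radius 1/100
input b2: applying the 2 nested substitutions gives center (-1/4, 1/5), radius 1/100


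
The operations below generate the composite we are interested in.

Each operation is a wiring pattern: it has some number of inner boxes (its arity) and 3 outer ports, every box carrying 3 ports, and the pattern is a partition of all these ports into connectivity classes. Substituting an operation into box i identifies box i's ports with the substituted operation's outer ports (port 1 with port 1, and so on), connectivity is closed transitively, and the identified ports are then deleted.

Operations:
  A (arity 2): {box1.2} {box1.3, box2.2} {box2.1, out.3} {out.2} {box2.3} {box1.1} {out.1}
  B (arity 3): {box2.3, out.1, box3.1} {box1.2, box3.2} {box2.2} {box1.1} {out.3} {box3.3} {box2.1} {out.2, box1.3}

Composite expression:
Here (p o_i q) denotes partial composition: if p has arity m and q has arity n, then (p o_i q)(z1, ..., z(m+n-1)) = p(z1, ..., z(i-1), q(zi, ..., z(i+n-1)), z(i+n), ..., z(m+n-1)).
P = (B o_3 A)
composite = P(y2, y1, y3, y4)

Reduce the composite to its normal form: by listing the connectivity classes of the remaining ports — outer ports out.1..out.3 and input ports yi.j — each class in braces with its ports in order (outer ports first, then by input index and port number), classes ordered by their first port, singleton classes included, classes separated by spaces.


{out.1, y1.3} {out.2, y2.3} {out.3} {y1.1} {y1.2} {y2.1} {y2.2} {y3.1} {y3.2} {y3.3, y4.2} {y4.1} {y4.3}


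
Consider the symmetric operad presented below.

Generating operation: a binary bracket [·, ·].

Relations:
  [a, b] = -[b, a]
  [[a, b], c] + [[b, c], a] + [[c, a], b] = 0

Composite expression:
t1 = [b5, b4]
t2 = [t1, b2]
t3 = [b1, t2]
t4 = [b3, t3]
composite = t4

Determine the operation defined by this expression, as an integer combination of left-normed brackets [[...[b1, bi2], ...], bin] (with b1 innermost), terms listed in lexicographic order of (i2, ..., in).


Skip Jacobi rewriting: expand, keep b1-initial words, read off terms.
Composite bracket: [b3, [b1, [[b5, b4], b2]]]
Each bracket splits as ab - ba, giving 16 signed words (2^4 = 16).
Words beginning with b1 determine it all:
  sign of b1b2b4b5b3 is -1, so it contributes -[[[[b1, b2], b4], b5], b3]
  sign of b1b2b5b4b3 is +1, so it contributes +[[[[b1, b2], b5], b4], b3]
  sign of b1b4b5b2b3 is +1, so it contributes +[[[[b1, b4], b5], b2], b3]
  sign of b1b5b4b2b3 is -1, so it contributes -[[[[b1, b5], b4], b2], b3]

-[[[[b1, b2], b4], b5], b3] + [[[[b1, b2], b5], b4], b3] + [[[[b1, b4], b5], b2], b3] - [[[[b1, b5], b4], b2], b3]


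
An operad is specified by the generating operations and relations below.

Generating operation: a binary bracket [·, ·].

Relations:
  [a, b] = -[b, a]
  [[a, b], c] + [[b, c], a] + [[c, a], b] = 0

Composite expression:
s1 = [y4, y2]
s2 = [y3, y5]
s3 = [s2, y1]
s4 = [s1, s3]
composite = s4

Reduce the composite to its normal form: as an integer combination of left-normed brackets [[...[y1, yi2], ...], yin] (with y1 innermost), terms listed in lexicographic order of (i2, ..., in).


In the tensor algebra, words opening y1 carry the y1-anchored form.
Composite bracket: [[y4, y2], [[y3, y5], y1]]
Full expansion: 16 signed words from ab - ba (2^4 = 16).
Words beginning with y1 determine it all:
  word y1y3y5y2y4 has sign -1, contributing -[[[[y1, y3], y5], y2], y4]
  word y1y3y5y4y2 has sign +1, contributing +[[[[y1, y3], y5], y4], y2]
  word y1y5y3y2y4 has sign +1, contributing +[[[[y1, y5], y3], y2], y4]
  word y1y5y3y4y2 has sign -1, contributing -[[[[y1, y5], y3], y4], y2]

-[[[[y1, y3], y5], y2], y4] + [[[[y1, y3], y5], y4], y2] + [[[[y1, y5], y3], y2], y4] - [[[[y1, y5], y3], y4], y2]


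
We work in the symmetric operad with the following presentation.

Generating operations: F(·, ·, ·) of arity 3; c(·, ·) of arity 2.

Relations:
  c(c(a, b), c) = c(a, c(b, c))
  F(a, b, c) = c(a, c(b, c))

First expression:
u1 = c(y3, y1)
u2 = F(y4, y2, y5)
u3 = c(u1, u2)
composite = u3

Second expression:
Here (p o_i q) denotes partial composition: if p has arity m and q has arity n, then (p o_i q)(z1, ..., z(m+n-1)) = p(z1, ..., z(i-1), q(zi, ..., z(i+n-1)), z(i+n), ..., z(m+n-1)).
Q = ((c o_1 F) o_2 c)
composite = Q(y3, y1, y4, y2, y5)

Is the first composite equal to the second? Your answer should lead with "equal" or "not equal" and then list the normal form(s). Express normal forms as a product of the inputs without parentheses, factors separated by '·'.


equal; both compose to y3 · y1 · y4 · y2 · y5

Reducing the first expression gives y3 · y1 · y4 · y2 · y5
Reducing the second expression gives y3 · y1 · y4 · y2 · y5
The normal forms match — equal.


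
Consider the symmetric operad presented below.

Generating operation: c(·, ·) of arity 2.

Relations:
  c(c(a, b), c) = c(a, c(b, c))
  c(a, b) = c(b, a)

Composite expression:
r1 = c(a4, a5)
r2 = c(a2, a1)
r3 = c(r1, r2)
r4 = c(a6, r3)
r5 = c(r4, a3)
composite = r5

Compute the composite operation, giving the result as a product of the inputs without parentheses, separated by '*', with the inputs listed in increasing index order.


a1 * a2 * a3 * a4 * a5 * a6

Both nesting and order wash out for c; what remains is which a's occur.
c(a4, a5) reduces to a4 * a5
c(a2, a1) reduces to a2 * a1
c(c(a4, a5), c(a2, a1)) reduces to a4 * a5 * a2 * a1
c(a6, c(c(a4, a5), c(a2, a1))) reduces to a6 * a4 * a5 * a2 * a1
c(c(a6, c(c(a4, a5), c(a2, a1))), a3) reduces to a6 * a4 * a5 * a2 * a1 * a3
commutativity sorts the factors: a1 * a2 * a3 * a4 * a5 * a6


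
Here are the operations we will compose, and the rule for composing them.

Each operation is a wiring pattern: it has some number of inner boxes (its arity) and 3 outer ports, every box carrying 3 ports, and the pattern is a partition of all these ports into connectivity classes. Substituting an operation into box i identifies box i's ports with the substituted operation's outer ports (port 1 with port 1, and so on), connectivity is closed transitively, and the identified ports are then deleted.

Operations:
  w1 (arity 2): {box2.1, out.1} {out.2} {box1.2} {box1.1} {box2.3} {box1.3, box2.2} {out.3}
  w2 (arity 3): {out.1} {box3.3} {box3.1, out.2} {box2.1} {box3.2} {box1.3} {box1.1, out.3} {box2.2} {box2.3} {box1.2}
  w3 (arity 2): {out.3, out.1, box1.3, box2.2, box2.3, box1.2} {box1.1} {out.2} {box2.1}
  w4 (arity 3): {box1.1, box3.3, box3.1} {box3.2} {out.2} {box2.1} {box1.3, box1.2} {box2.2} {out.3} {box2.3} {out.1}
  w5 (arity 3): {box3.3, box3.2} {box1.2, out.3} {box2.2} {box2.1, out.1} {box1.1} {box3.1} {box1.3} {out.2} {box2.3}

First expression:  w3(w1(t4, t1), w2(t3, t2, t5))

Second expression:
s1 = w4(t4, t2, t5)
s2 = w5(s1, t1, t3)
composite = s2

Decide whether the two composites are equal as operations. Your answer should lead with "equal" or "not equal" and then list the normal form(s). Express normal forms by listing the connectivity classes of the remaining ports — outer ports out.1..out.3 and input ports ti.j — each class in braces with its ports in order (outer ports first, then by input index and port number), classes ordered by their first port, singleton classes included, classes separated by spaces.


not equal; the first gives {out.1, out.3, t3.1, t5.1} {out.2} {t1.1} {t1.2, t4.3} {t1.3} {t2.1} {t2.2} {t2.3} {t3.2} {t3.3} {t4.1} {t4.2} {t5.2} {t5.3} and the second {out.1, t1.1} {out.2} {out.3} {t1.2} {t1.3} {t2.1} {t2.2} {t2.3} {t3.1} {t3.2, t3.3} {t4.1, t5.1, t5.3} {t4.2, t4.3} {t5.2}

The first expression reduces to {out.1, out.3, t3.1, t5.1} {out.2} {t1.1} {t1.2, t4.3} {t1.3} {t2.1} {t2.2} {t2.3} {t3.2} {t3.3} {t4.1} {t4.2} {t5.2} {t5.3}
The second expression reduces to {out.1, t1.1} {out.2} {out.3} {t1.2} {t1.3} {t2.1} {t2.2} {t2.3} {t3.1} {t3.2, t3.3} {t4.1, t5.1, t5.3} {t4.2, t4.3} {t5.2}
The forms do not match — not equal.


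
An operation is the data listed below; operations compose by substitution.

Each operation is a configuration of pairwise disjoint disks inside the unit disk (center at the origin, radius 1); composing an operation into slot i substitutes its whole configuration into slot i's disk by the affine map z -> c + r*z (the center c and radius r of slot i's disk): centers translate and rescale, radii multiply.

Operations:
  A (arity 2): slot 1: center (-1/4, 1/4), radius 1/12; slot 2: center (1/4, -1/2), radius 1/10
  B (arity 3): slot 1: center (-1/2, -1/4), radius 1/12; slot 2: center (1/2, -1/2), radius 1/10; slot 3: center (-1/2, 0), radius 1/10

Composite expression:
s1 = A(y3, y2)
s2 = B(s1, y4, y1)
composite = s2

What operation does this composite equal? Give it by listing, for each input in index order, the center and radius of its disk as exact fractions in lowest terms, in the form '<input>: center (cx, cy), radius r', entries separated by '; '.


Only the slot chain above each y matters under B; compose those maps.
y3 passes through 2 substitutions, ending at center (-25/48, -11/48), radius 1/144
y2 passes through 2 substitutions, ending at center (-23/48, -7/24), radius 1/120
y4 passes through 1 substitution, ending at center (1/2, -1/2), radius 1/10
y1 passes through 1 substitution, ending at center (-1/2, 0), radius 1/10

y1: center (-1/2, 0), radius 1/10; y2: center (-23/48, -7/24), radius 1/120; y3: center (-25/48, -11/48), radius 1/144; y4: center (1/2, -1/2), radius 1/10


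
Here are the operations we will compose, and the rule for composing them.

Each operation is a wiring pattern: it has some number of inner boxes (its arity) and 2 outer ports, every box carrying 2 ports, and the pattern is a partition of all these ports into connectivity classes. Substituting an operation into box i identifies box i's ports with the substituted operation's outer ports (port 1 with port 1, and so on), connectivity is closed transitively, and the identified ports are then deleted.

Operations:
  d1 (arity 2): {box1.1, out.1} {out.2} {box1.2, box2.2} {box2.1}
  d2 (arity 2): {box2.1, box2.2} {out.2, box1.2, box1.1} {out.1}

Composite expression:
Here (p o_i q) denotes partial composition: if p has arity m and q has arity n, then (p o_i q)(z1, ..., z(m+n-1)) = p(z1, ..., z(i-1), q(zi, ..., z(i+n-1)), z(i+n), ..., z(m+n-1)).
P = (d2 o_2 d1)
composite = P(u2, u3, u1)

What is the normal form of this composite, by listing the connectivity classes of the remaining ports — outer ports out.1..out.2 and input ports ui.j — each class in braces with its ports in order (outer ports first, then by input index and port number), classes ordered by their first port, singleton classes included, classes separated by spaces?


{out.1} {out.2, u2.1, u2.2} {u1.1} {u1.2, u3.2} {u3.1}

Reachability decides: close wires over d2-identified ports.
through d1, on inputs (u3, u1): {out.1, u3.1} {out.2} {u1.1} {u1.2, u3.2} (out.j = stage outer ports)
through d2, on inputs (u2, u3, u1): {out.1} {out.2, u2.1, u2.2} {u1.1} {u1.2, u3.2} {u3.1} (out.j = stage outer ports)


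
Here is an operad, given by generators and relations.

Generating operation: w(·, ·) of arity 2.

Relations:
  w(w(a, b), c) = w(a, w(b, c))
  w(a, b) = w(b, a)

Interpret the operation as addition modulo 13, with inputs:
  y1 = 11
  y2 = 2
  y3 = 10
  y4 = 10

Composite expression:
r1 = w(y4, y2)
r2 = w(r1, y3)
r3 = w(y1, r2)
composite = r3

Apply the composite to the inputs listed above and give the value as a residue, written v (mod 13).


7 (mod 13)

w(y4, y2) = 12
w(w(y4, y2), y3) = 9
w(y1, w(w(y4, y2), y3)) = 7


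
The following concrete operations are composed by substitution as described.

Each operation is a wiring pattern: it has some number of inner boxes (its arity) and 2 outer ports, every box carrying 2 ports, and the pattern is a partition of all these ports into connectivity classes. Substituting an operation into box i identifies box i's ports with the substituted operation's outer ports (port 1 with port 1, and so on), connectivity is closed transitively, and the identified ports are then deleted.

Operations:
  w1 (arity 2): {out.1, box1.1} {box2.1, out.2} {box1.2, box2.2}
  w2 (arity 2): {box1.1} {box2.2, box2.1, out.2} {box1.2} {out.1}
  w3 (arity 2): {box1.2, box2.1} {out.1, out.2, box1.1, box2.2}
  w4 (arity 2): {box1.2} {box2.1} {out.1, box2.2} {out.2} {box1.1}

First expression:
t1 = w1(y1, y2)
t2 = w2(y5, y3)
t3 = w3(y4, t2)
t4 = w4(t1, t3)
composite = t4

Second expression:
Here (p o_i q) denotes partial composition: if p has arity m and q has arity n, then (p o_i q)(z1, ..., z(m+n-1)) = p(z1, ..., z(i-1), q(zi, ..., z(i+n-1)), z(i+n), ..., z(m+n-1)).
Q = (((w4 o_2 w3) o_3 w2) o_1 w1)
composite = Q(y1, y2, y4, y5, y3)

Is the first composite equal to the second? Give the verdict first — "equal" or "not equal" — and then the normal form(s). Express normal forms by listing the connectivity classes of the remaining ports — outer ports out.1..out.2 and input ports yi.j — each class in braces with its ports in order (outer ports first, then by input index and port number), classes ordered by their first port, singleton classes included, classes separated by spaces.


The first composite normalizes to {out.1, y3.1, y3.2, y4.1} {out.2} {y1.1} {y1.2, y2.2} {y2.1} {y4.2} {y5.1} {y5.2}
The second composite normalizes to {out.1, y3.1, y3.2, y4.1} {out.2} {y1.1} {y1.2, y2.2} {y2.1} {y4.2} {y5.1} {y5.2}
Both agree, so they are equal.

equal — both sides give {out.1, y3.1, y3.2, y4.1} {out.2} {y1.1} {y1.2, y2.2} {y2.1} {y4.2} {y5.1} {y5.2}


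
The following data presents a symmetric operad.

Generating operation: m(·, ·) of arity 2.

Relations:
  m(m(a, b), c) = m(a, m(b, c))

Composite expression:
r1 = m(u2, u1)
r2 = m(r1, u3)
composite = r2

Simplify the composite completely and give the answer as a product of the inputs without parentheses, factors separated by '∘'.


u2 ∘ u1 ∘ u3


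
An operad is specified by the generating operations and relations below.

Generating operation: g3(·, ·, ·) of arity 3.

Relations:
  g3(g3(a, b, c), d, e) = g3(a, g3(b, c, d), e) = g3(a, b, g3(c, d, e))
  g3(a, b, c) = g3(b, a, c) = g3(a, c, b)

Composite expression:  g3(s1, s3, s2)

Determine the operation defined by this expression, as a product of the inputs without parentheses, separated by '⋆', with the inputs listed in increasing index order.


Reordering under g3 is free, so list the s-inputs canonically.
g3(s1, s3, s2) flattens to s1 ⋆ s3 ⋆ s2
reordering the factors by index: s1 ⋆ s2 ⋆ s3

s1 ⋆ s2 ⋆ s3


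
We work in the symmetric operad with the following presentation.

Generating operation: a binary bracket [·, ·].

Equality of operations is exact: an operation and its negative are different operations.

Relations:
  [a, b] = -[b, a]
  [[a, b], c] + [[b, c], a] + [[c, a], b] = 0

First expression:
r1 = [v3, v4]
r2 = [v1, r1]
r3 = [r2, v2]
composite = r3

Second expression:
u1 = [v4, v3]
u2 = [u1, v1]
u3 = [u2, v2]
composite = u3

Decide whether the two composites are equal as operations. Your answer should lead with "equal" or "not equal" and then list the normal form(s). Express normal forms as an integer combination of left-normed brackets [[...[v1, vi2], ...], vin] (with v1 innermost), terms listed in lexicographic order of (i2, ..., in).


equal; the common form is [[[v1, v3], v4], v2] - [[[v1, v4], v3], v2]


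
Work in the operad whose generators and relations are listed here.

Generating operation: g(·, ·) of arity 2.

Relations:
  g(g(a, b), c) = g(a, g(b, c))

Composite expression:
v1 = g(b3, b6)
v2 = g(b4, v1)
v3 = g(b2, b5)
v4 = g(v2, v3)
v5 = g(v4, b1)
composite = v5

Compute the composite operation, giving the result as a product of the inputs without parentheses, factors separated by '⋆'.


b4 ⋆ b3 ⋆ b6 ⋆ b2 ⋆ b5 ⋆ b1

Key point: g is associative — brackets drop, the b-order remains.
g(b3, b6) flattens to b3 ⋆ b6
g(b4, g(b3, b6)) flattens to b4 ⋆ b3 ⋆ b6
g(b2, b5) flattens to b2 ⋆ b5
g(g(b4, g(b3, b6)), g(b2, b5)) flattens to b4 ⋆ b3 ⋆ b6 ⋆ b2 ⋆ b5
g(g(g(b4, g(b3, b6)), g(b2, b5)), b1) flattens to b4 ⋆ b3 ⋆ b6 ⋆ b2 ⋆ b5 ⋆ b1


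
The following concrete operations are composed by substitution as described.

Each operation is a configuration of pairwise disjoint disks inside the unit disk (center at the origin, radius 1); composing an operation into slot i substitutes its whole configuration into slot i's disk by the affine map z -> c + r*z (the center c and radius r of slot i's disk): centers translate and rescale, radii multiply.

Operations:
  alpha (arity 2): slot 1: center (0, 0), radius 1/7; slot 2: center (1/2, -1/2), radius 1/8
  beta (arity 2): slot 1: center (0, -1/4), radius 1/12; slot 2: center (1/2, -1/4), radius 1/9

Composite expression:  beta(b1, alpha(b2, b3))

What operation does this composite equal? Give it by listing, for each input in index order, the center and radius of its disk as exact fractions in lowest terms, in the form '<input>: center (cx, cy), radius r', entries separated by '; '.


b1: center (0, -1/4), radius 1/12; b2: center (1/2, -1/4), radius 1/63; b3: center (5/9, -11/36), radius 1/72

Affine substitution under beta: radii multiply and b-centers shift.
b1 passes through 1 substitution, ending at center (0, -1/4), radius 1/12
b2 passes through 2 substitutions, ending at center (1/2, -1/4), radius 1/63
b3 passes through 2 substitutions, ending at center (5/9, -11/36), radius 1/72


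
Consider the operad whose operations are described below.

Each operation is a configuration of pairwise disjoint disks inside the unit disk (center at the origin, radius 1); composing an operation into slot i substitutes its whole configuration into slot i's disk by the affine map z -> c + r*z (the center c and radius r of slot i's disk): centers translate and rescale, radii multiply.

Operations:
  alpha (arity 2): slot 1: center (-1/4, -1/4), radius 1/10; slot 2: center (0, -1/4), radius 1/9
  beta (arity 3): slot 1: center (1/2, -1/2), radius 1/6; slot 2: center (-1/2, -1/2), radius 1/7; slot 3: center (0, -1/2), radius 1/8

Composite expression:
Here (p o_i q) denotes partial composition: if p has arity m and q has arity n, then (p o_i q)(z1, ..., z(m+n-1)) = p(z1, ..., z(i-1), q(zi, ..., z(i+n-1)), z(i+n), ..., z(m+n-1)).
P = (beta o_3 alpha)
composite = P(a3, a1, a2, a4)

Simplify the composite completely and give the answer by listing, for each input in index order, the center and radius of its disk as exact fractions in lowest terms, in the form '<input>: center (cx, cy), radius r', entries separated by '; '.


Only the slot chain above each a matters under beta; compose those maps.
a3: after 1 affine step, its disk has center (1/2, -1/2), radius 1/6
a1: after 1 affine step, its disk has center (-1/2, -1/2), radius 1/7
a2: after 2 affine steps, its disk has center (-1/32, -17/32), radius 1/80
a4: after 2 affine steps, its disk has center (0, -17/32), radius 1/72

a1: center (-1/2, -1/2), radius 1/7; a2: center (-1/32, -17/32), radius 1/80; a3: center (1/2, -1/2), radius 1/6; a4: center (0, -17/32), radius 1/72


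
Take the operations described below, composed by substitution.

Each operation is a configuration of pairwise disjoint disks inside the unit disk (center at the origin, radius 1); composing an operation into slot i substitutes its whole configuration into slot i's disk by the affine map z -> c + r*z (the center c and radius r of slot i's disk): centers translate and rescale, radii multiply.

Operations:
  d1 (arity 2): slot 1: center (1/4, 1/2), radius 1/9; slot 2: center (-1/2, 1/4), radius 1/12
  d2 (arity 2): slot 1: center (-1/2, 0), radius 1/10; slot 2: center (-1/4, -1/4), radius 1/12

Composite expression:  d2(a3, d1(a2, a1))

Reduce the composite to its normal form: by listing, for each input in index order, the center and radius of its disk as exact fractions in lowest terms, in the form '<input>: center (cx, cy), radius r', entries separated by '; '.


a1: center (-7/24, -11/48), radius 1/144; a2: center (-11/48, -5/24), radius 1/108; a3: center (-1/2, 0), radius 1/10

Follow each a-input down from d2: c' goes to c + r*c', radius to r*r'.
a3 passes through 1 substitution, ending at center (-1/2, 0), radius 1/10
a2 passes through 2 substitutions, ending at center (-11/48, -5/24), radius 1/108
a1 passes through 2 substitutions, ending at center (-7/24, -11/48), radius 1/144


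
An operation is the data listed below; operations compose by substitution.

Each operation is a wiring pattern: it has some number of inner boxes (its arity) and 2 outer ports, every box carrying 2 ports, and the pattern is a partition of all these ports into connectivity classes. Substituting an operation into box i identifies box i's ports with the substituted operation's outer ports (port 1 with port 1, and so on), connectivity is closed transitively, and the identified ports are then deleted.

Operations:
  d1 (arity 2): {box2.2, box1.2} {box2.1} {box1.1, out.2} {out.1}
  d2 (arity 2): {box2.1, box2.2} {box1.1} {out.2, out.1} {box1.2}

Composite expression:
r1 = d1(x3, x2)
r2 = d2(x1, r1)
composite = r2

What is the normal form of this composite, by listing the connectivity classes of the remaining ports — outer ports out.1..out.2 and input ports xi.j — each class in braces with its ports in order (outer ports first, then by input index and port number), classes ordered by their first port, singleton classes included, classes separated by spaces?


After gluing at d2, chains via deleted ports link the x-ports.
d1 over (x3, x2) gives {out.1} {out.2, x3.1} {x2.1} {x2.2, x3.2}, out.j being that stage's outer ports
d2 over (x1, x3, x2) gives {out.1, out.2} {x1.1} {x1.2} {x2.1} {x2.2, x3.2} {x3.1}, out.j being that stage's outer ports

{out.1, out.2} {x1.1} {x1.2} {x2.1} {x2.2, x3.2} {x3.1}


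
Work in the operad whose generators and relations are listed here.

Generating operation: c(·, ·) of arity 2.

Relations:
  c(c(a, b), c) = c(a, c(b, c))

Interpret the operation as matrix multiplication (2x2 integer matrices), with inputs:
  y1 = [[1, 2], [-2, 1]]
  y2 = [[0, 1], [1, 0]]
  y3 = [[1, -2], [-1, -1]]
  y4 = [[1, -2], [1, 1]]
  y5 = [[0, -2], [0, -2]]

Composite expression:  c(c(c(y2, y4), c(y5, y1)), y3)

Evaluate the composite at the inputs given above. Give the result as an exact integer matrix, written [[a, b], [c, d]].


[[12, -12], [-6, 6]]

c(y2, y4) = [[1, 1], [1, -2]]
c(y5, y1) = [[4, -2], [4, -2]]
c(c(y2, y4), c(y5, y1)) = [[8, -4], [-4, 2]]
c(c(c(y2, y4), c(y5, y1)), y3) = [[12, -12], [-6, 6]]


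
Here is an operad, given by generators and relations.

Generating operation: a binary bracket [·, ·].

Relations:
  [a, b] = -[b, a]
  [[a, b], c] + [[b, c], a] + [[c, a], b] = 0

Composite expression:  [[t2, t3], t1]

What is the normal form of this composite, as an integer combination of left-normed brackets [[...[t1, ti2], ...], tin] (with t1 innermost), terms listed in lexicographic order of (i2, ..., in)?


-[[t1, t2], t3] + [[t1, t3], t2]

A multilinear Lie element is pinned by t1-initial words (t1 innermost).
Composite bracket: [[t2, t3], t1]
Full expansion: 4 signed words from ab - ba (2^2 = 4).
The t1-initial words carry the normal form:
  t1t2t3 appears with sign -1, giving the term -[[t1, t2], t3]
  t1t3t2 appears with sign +1, giving the term +[[t1, t3], t2]


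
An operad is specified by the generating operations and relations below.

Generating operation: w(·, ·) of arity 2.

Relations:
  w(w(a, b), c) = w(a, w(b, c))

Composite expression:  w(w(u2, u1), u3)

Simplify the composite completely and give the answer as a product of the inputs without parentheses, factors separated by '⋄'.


u2 ⋄ u1 ⋄ u3

Associativity of w dissolves the nesting; only the u-input order survives.
w(u2, u1) reduces to u2 ⋄ u1
w(w(u2, u1), u3) reduces to u2 ⋄ u1 ⋄ u3


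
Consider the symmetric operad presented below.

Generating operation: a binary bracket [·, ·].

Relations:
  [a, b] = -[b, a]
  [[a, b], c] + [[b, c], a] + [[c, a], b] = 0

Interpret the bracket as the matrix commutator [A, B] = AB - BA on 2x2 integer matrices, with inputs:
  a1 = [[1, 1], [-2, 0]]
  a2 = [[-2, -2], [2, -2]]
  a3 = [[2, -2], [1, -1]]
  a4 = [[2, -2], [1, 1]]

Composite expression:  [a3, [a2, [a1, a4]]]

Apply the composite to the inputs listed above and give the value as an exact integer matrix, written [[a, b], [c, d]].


[a1, a4] = [[-3, -3], [-3, 3]]
[a2, [a1, a4]] = [[12, -12], [-12, -12]]
[a3, [a2, [a1, a4]]] = [[36, 12], [60, -36]]

[[36, 12], [60, -36]]


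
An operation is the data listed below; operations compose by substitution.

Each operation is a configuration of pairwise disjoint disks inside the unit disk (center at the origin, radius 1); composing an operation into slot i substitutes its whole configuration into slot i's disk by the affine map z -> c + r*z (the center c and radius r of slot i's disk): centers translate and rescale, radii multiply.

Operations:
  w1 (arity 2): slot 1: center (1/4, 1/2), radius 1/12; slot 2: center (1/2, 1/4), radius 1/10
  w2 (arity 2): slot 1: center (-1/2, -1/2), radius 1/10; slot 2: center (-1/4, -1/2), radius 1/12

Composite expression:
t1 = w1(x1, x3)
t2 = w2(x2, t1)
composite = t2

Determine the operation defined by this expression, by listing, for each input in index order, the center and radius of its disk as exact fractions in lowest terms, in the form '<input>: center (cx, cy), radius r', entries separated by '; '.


Only the slot chain above each x matters under w2; compose those maps.
x2: after 1 affine step, its disk has center (-1/2, -1/2), radius 1/10
x1: after 2 affine steps, its disk has center (-11/48, -11/24), radius 1/144
x3: after 2 affine steps, its disk has center (-5/24, -23/48), radius 1/120

x1: center (-11/48, -11/24), radius 1/144; x2: center (-1/2, -1/2), radius 1/10; x3: center (-5/24, -23/48), radius 1/120


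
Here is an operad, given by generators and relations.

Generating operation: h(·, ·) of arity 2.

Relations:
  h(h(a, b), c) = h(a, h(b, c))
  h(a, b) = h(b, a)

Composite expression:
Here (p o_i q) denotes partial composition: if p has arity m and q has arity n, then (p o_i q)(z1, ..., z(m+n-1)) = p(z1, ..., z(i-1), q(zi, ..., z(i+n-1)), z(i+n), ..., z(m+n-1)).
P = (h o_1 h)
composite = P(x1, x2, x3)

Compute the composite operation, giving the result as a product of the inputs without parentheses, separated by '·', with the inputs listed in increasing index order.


x1 · x2 · x3

Reordering under h is free, so list the x-inputs canonically.
h(x1, x2) spells out as x1 · x2
h(h(x1, x2), x3) spells out as x1 · x2 · x3
rearranged into index order: x1 · x2 · x3


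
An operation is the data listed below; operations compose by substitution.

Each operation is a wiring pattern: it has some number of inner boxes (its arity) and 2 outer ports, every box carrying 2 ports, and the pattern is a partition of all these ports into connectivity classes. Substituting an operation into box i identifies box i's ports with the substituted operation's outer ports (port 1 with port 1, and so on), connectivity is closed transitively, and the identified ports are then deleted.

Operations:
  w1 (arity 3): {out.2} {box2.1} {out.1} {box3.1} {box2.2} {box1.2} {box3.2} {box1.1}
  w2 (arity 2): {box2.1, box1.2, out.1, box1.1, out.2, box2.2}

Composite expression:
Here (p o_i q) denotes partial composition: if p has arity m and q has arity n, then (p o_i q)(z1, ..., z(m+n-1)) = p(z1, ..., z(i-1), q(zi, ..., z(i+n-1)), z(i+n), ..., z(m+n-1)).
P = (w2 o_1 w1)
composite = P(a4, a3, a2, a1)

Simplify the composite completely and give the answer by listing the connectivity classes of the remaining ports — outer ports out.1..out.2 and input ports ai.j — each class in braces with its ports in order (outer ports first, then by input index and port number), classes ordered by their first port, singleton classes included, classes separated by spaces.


Reachability decides: close wires over w2-identified ports.
w1 over (a4, a3, a2) gives {out.1} {out.2} {a2.1} {a2.2} {a3.1} {a3.2} {a4.1} {a4.2}, out.j being that stage's outer ports
w2 over (a4, a3, a2, a1) gives {out.1, out.2, a1.1, a1.2} {a2.1} {a2.2} {a3.1} {a3.2} {a4.1} {a4.2}, out.j being that stage's outer ports

{out.1, out.2, a1.1, a1.2} {a2.1} {a2.2} {a3.1} {a3.2} {a4.1} {a4.2}


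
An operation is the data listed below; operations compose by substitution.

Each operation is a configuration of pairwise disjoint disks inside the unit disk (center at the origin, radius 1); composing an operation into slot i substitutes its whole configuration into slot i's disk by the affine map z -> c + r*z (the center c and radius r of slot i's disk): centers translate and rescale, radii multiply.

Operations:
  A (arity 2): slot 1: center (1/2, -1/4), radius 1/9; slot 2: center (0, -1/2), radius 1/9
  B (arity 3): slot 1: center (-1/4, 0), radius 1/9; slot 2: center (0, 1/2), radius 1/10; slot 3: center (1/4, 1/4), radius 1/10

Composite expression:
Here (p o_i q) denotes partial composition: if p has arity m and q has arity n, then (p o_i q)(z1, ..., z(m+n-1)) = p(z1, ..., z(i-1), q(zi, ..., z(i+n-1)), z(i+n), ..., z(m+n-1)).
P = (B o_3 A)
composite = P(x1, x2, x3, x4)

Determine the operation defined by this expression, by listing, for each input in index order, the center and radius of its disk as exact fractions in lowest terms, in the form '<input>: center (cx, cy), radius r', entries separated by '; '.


x1: center (-1/4, 0), radius 1/9; x2: center (0, 1/2), radius 1/10; x3: center (3/10, 9/40), radius 1/90; x4: center (1/4, 1/5), radius 1/90

Only the slot chain above each x matters under B; compose those maps.
input x1: applying the 1 nested substitution gives center (-1/4, 0), radius 1/9
input x2: applying the 1 nested substitution gives center (0, 1/2), radius 1/10
input x3: applying the 2 nested substitutions gives center (3/10, 9/40), radius 1/90
input x4: applying the 2 nested substitutions gives center (1/4, 1/5), radius 1/90
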